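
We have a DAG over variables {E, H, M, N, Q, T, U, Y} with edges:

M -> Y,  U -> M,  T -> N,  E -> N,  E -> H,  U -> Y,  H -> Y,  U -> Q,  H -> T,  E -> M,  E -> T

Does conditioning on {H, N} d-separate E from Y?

5 paths connect E and Y; each must be blocked for d-separation to hold:
  1. E → N ← T ← H → Y — N:collider[open]; T:chain[open]; H:fork[blocks] ⇒ blocked
  2. E → M ← U → Y — M:collider[blocks]; U:fork[open] ⇒ blocked
  3. E → M → Y — M:chain[open] ⇒ active
  4. E → T ← H → Y — T:collider[open]; H:fork[blocks] ⇒ blocked
  5. E → H → Y — H:chain[blocks] ⇒ blocked
Since the path E → M → Y is active, E and Y are not d-separated given {H, N}.

No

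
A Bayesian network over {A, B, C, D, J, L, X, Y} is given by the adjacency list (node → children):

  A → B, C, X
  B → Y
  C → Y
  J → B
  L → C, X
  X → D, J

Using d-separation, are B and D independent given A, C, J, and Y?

Yes

There are 5 undirected paths between B and D; checking each against the conditioning set {A, C, J, Y}:
Path 1: B ← A → X → D
  A is a fork here and A is conditioned on, so the path is blocked at A.
Path 2: B ← A → C ← L → X → D
  A is a fork here and A is conditioned on, so the path is blocked at A.
Path 3: B → Y ← C ← A → X → D
  C is a chain here and C is conditioned on, so the path is blocked at C.
Path 4: B → Y ← C ← L → X → D
  C is a chain here and C is conditioned on, so the path is blocked at C.
Path 5: B ← J ← X → D
  J is a chain here and J is conditioned on, so the path is blocked at J.
Since every path is blocked, d-separation holds.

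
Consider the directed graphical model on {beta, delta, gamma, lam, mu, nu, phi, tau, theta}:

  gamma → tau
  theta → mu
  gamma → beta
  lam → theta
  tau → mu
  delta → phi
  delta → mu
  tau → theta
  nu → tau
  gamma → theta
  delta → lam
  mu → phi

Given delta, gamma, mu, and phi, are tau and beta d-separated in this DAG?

Yes

There are 5 undirected paths between tau and beta; checking each against the conditioning set {delta, gamma, mu, phi}:
Path 1: tau → mu → phi ← delta → lam → theta ← gamma → beta
  mu is a chain here and mu is conditioned on, so the path is blocked at mu.
Path 2: tau → mu ← delta → lam → theta ← gamma → beta
  delta is a fork here and delta is conditioned on, so the path is blocked at delta.
Path 3: tau → mu ← theta ← gamma → beta
  gamma is a fork here and gamma is conditioned on, so the path is blocked at gamma.
Path 4: tau → theta ← gamma → beta
  gamma is a fork here and gamma is conditioned on, so the path is blocked at gamma.
Path 5: tau ← gamma → beta
  gamma is a fork here and gamma is conditioned on, so the path is blocked at gamma.
All paths are blocked; tau ⊥ beta | {delta, gamma, mu, phi} holds.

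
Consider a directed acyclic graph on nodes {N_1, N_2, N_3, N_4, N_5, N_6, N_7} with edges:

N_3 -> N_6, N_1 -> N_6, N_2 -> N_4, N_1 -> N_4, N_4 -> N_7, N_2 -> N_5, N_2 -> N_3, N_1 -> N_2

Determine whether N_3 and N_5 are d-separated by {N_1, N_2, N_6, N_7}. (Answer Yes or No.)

Yes

Enumerating the 3 paths from N_3 to N_5 and testing each for blocking by {N_1, N_2, N_6, N_7}:
  1. N_3 ← N_2 → N_5 — N_2:fork[blocks] ⇒ blocked
  2. N_3 → N_6 ← N_1 → N_2 → N_5 — N_6:collider[open]; N_1:fork[blocks]; N_2:chain[blocks] ⇒ blocked
  3. N_3 → N_6 ← N_1 → N_4 ← N_2 → N_5 — N_6:collider[open]; N_1:fork[blocks]; N_4:collider[open]; N_2:fork[blocks] ⇒ blocked
Every path is blocked, so N_3 and N_5 are d-separated given {N_1, N_2, N_6, N_7}.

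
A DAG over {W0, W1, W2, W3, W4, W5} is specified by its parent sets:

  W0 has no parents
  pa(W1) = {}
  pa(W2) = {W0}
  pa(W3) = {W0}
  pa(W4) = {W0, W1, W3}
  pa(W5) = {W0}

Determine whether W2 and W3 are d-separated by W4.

No

There are 2 undirected paths between W2 and W3; checking each against the conditioning set {W4}:
  1. W2 ← W0 → W4 ← W3 — W0:fork[open]; W4:collider[open] ⇒ active
  2. W2 ← W0 → W3 — W0:fork[open] ⇒ active
At least one path is unblocked, so d-separation fails.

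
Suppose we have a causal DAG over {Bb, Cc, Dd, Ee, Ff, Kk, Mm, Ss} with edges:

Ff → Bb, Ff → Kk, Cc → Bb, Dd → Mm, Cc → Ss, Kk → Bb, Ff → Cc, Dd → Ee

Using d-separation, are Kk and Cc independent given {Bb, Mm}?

No

4 paths connect Kk and Cc; each must be blocked for d-separation to hold:
  1. Kk ← Ff → Cc — Ff:fork[open] ⇒ active
  2. Kk ← Ff → Bb ← Cc — Ff:fork[open]; Bb:collider[open] ⇒ active
  3. Kk → Bb ← Cc — Bb:collider[open] ⇒ active
  4. Kk → Bb ← Ff → Cc — Bb:collider[open]; Ff:fork[open] ⇒ active
At least one path is unblocked, so d-separation fails.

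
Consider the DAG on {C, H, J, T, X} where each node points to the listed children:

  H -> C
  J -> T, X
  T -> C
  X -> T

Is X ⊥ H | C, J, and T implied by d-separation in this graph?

Yes

We examine all 2 paths between X and H:
  1. X → T → C ← H — T:chain[blocks]; C:collider[open] ⇒ blocked
  2. X ← J → T → C ← H — J:fork[blocks]; T:chain[blocks]; C:collider[open] ⇒ blocked
All paths are blocked; X ⊥ H | {C, J, T} holds.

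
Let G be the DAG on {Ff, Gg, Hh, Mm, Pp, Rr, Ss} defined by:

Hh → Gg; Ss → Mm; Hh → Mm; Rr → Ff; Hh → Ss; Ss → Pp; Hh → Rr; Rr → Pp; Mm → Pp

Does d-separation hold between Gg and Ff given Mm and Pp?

We examine all 5 paths between Gg and Ff:
Path 1: Gg ← Hh → Mm → Pp ← Rr → Ff
  Mm is a chain here and Mm is conditioned on, so the path is blocked at Mm.
Path 2: Gg ← Hh → Mm ← Ss → Pp ← Rr → Ff
  Hh is a fork and Hh is not conditioned on; Mm is a collider and Mm is conditioned on, which opens it; Ss is a fork and Ss is not conditioned on; Pp is a collider and Pp is conditioned on, which opens it; Rr is a fork and Rr is not conditioned on — no node blocks this path, so it is active.
Path 3: Gg ← Hh → Rr → Ff
  Hh is a fork and Hh is not conditioned on; Rr is a chain and Rr is not conditioned on — no node blocks this path, so it is active.
Path 4: Gg ← Hh → Ss → Mm → Pp ← Rr → Ff
  Mm is a chain here and Mm is conditioned on, so the path is blocked at Mm.
Path 5: Gg ← Hh → Ss → Pp ← Rr → Ff
  Hh is a fork and Hh is not conditioned on; Ss is a chain and Ss is not conditioned on; Pp is a collider and Pp is conditioned on, which opens it; Rr is a fork and Rr is not conditioned on — no node blocks this path, so it is active.
Because an active path exists, Gg and Ff are not d-separated.

No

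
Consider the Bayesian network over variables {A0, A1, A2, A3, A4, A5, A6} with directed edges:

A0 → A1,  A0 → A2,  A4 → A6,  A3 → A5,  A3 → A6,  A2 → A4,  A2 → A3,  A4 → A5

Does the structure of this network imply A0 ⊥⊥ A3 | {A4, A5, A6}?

We examine all 3 paths between A0 and A3:
Path 1: A0 → A2 → A3
  A2 is a chain and A2 is not conditioned on — no node blocks this path, so it is active.
Path 2: A0 → A2 → A4 → A6 ← A3
  A4 is a chain here and A4 is conditioned on, so the path is blocked at A4.
Path 3: A0 → A2 → A4 → A5 ← A3
  A4 is a chain here and A4 is conditioned on, so the path is blocked at A4.
At least one path is unblocked, so d-separation fails.

No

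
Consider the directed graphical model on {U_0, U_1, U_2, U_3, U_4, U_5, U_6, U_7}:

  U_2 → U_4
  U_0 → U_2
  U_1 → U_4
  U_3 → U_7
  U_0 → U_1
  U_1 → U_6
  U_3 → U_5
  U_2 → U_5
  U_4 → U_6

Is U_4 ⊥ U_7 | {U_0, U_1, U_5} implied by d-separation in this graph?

No — U_4 and U_7 are not d-separated given {U_0, U_1, U_5}.

Enumerating the 3 paths from U_4 to U_7 and testing each for blocking by {U_0, U_1, U_5}:
Path 1: U_4 ← U_1 ← U_0 → U_2 → U_5 ← U_3 → U_7
  U_1 is a chain here and U_1 is conditioned on, so the path is blocked at U_1.
Path 2: U_4 → U_6 ← U_1 ← U_0 → U_2 → U_5 ← U_3 → U_7
  U_6 is a collider here and neither U_6 nor any of its descendants is conditioned on, so the collider stays closed — the path is blocked at U_6.
Path 3: U_4 ← U_2 → U_5 ← U_3 → U_7
  U_2 is a fork and U_2 is not conditioned on; U_5 is a collider and U_5 is conditioned on, which opens it; U_3 is a fork and U_3 is not conditioned on — no node blocks this path, so it is active.
Because an active path exists, U_4 and U_7 are not d-separated.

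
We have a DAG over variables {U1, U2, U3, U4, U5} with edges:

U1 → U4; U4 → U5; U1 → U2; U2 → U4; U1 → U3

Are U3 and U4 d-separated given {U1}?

We examine all 2 paths between U3 and U4:
Path 1: U3 ← U1 → U2 → U4
  U1 is a fork here and U1 is conditioned on, so the path is blocked at U1.
Path 2: U3 ← U1 → U4
  U1 is a fork here and U1 is conditioned on, so the path is blocked at U1.
All paths are blocked; U3 ⊥ U4 | {U1} holds.

Yes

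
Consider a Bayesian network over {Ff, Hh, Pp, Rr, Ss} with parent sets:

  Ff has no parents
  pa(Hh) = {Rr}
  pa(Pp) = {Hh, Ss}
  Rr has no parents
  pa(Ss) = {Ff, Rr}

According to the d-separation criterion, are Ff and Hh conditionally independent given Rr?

There are 2 undirected paths between Ff and Hh; checking each against the conditioning set {Rr}:
  1. Ff → Ss → Pp ← Hh — Ss:chain[open]; Pp:collider[blocks] ⇒ blocked
  2. Ff → Ss ← Rr → Hh — Ss:collider[blocks]; Rr:fork[blocks] ⇒ blocked
All paths are blocked; Ff ⊥ Hh | {Rr} holds.

Yes — Ff and Hh are d-separated given {Rr}.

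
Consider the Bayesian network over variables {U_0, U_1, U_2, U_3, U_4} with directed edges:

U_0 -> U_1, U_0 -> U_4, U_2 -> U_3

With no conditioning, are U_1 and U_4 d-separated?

The only undirected path from U_1 to U_4 is:
Path 1: U_1 ← U_0 → U_4
  U_0 is a fork and U_0 is not conditioned on — no node blocks this path, so it is active.
At least one path is unblocked, so d-separation fails.

No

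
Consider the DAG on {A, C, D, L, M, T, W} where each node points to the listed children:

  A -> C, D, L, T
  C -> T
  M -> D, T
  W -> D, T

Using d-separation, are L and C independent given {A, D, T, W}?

Yes — L and C are d-separated given {A, D, T, W}.

There are 4 undirected paths between L and C; checking each against the conditioning set {A, D, T, W}:
Path 1: L ← A → C
  A is a fork here and A is conditioned on, so the path is blocked at A.
Path 2: L ← A → T ← C
  A is a fork here and A is conditioned on, so the path is blocked at A.
Path 3: L ← A → D ← W → T ← C
  A is a fork here and A is conditioned on, so the path is blocked at A.
Path 4: L ← A → D ← M → T ← C
  A is a fork here and A is conditioned on, so the path is blocked at A.
Since every path is blocked, d-separation holds.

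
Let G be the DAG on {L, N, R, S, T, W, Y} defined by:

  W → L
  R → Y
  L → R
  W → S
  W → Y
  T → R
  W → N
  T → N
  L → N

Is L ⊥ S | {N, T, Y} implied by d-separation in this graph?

We examine all 5 paths between L and S:
Path 1: L → R → Y ← W → S
  R is a chain and R is not conditioned on; Y is a collider and Y is conditioned on, which opens it; W is a fork and W is not conditioned on — no node blocks this path, so it is active.
Path 2: L → R ← T → N ← W → S
  T is a fork here and T is conditioned on, so the path is blocked at T.
Path 3: L → N ← T → R → Y ← W → S
  T is a fork here and T is conditioned on, so the path is blocked at T.
Path 4: L → N ← W → S
  N is a collider and N is conditioned on, which opens it; W is a fork and W is not conditioned on — no node blocks this path, so it is active.
Path 5: L ← W → S
  W is a fork and W is not conditioned on — no node blocks this path, so it is active.
Because an active path exists, L and S are not d-separated.

No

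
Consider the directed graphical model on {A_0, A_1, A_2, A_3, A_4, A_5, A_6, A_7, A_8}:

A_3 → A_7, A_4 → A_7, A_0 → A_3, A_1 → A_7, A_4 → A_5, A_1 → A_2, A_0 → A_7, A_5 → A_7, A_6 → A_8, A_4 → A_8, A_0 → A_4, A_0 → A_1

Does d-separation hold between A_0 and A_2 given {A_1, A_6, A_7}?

Yes — A_0 and A_2 are d-separated given {A_1, A_6, A_7}.

There are 5 undirected paths between A_0 and A_2; checking each against the conditioning set {A_1, A_6, A_7}:
Path 1: A_0 → A_3 → A_7 ← A_1 → A_2
  A_1 is a fork here and A_1 is conditioned on, so the path is blocked at A_1.
Path 2: A_0 → A_4 → A_5 → A_7 ← A_1 → A_2
  A_1 is a fork here and A_1 is conditioned on, so the path is blocked at A_1.
Path 3: A_0 → A_4 → A_7 ← A_1 → A_2
  A_1 is a fork here and A_1 is conditioned on, so the path is blocked at A_1.
Path 4: A_0 → A_7 ← A_1 → A_2
  A_1 is a fork here and A_1 is conditioned on, so the path is blocked at A_1.
Path 5: A_0 → A_1 → A_2
  A_1 is a chain here and A_1 is conditioned on, so the path is blocked at A_1.
Every path is blocked, so A_0 and A_2 are d-separated given {A_1, A_6, A_7}.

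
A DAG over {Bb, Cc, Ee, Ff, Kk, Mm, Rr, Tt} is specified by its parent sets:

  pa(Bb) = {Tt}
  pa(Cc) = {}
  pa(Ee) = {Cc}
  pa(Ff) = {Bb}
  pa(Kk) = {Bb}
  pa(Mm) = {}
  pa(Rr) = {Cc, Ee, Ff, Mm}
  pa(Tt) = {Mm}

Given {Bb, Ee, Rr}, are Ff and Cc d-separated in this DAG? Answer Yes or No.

No

There are 4 undirected paths between Ff and Cc; checking each against the conditioning set {Bb, Ee, Rr}:
Path 1: Ff ← Bb ← Tt ← Mm → Rr ← Ee ← Cc
  Bb is a chain here and Bb is conditioned on, so the path is blocked at Bb.
Path 2: Ff ← Bb ← Tt ← Mm → Rr ← Cc
  Bb is a chain here and Bb is conditioned on, so the path is blocked at Bb.
Path 3: Ff → Rr ← Ee ← Cc
  Ee is a chain here and Ee is conditioned on, so the path is blocked at Ee.
Path 4: Ff → Rr ← Cc
  Rr is a collider and Rr is conditioned on, which opens it — no node blocks this path, so it is active.
Because an active path exists, Ff and Cc are not d-separated.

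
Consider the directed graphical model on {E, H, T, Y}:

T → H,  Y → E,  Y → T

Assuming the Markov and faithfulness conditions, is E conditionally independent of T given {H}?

The only undirected path from E to T is:
  1. E ← Y → T — Y:fork[open] ⇒ active
Since the path E ← Y → T is active, E and T are not d-separated given {H}.

No — E and T are not d-separated given {H}.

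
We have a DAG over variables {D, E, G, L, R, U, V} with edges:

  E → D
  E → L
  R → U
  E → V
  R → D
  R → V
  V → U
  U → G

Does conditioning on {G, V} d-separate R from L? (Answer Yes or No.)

There are 3 undirected paths between R and L; checking each against the conditioning set {G, V}:
Path 1: R → U ← V ← E → L
  V is a chain here and V is conditioned on, so the path is blocked at V.
Path 2: R → D ← E → L
  D is a collider here and neither D nor any of its descendants is conditioned on, so the collider stays closed — the path is blocked at D.
Path 3: R → V ← E → L
  V is a collider and V is conditioned on, which opens it; E is a fork and E is not conditioned on — no node blocks this path, so it is active.
At least one path is unblocked, so d-separation fails.

No — R and L are not d-separated given {G, V}.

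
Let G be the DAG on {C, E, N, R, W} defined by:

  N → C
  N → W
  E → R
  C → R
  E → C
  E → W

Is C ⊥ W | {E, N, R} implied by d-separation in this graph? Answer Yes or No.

We examine all 3 paths between C and W:
Path 1: C ← E → W
  E is a fork here and E is conditioned on, so the path is blocked at E.
Path 2: C ← N → W
  N is a fork here and N is conditioned on, so the path is blocked at N.
Path 3: C → R ← E → W
  E is a fork here and E is conditioned on, so the path is blocked at E.
All paths are blocked; C ⊥ W | {E, N, R} holds.

Yes — C and W are d-separated given {E, N, R}.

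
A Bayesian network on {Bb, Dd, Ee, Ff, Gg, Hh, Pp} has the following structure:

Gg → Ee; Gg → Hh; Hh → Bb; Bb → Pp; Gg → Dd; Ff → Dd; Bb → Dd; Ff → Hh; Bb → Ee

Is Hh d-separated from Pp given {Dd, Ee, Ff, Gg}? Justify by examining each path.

No — Hh and Pp are not d-separated given {Dd, Ee, Ff, Gg}.

5 paths connect Hh and Pp; each must be blocked for d-separation to hold:
Path 1: Hh → Bb → Pp
  Bb is a chain and Bb is not conditioned on — no node blocks this path, so it is active.
Path 2: Hh ← Ff → Dd ← Bb → Pp
  Ff is a fork here and Ff is conditioned on, so the path is blocked at Ff.
Path 3: Hh ← Ff → Dd ← Gg → Ee ← Bb → Pp
  Ff is a fork here and Ff is conditioned on, so the path is blocked at Ff.
Path 4: Hh ← Gg → Ee ← Bb → Pp
  Gg is a fork here and Gg is conditioned on, so the path is blocked at Gg.
Path 5: Hh ← Gg → Dd ← Bb → Pp
  Gg is a fork here and Gg is conditioned on, so the path is blocked at Gg.
Because an active path exists, Hh and Pp are not d-separated.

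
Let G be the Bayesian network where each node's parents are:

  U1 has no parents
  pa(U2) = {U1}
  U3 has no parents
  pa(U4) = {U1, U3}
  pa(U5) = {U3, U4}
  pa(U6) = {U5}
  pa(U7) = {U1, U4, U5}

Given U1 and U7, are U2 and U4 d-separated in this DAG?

Yes

4 paths connect U2 and U4; each must be blocked for d-separation to hold:
Path 1: U2 ← U1 → U7 ← U5 ← U3 → U4
  U1 is a fork here and U1 is conditioned on, so the path is blocked at U1.
Path 2: U2 ← U1 → U7 ← U5 ← U4
  U1 is a fork here and U1 is conditioned on, so the path is blocked at U1.
Path 3: U2 ← U1 → U7 ← U4
  U1 is a fork here and U1 is conditioned on, so the path is blocked at U1.
Path 4: U2 ← U1 → U4
  U1 is a fork here and U1 is conditioned on, so the path is blocked at U1.
Every path is blocked, so U2 and U4 are d-separated given {U1, U7}.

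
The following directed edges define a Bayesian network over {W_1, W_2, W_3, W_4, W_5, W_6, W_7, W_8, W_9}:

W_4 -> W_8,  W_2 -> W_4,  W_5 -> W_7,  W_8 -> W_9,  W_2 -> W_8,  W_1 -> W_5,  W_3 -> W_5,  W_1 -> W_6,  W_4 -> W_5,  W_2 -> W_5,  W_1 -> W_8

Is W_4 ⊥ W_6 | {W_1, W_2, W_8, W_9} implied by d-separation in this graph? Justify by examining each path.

Yes

There are 6 undirected paths between W_4 and W_6; checking each against the conditioning set {W_1, W_2, W_8, W_9}:
  1. W_4 ← W_2 → W_5 ← W_1 → W_6 — W_2:fork[blocks]; W_5:collider[blocks]; W_1:fork[blocks] ⇒ blocked
  2. W_4 ← W_2 → W_8 ← W_1 → W_6 — W_2:fork[blocks]; W_8:collider[open]; W_1:fork[blocks] ⇒ blocked
  3. W_4 → W_5 ← W_2 → W_8 ← W_1 → W_6 — W_5:collider[blocks]; W_2:fork[blocks]; W_8:collider[open]; W_1:fork[blocks] ⇒ blocked
  4. W_4 → W_5 ← W_1 → W_6 — W_5:collider[blocks]; W_1:fork[blocks] ⇒ blocked
  5. W_4 → W_8 ← W_2 → W_5 ← W_1 → W_6 — W_8:collider[open]; W_2:fork[blocks]; W_5:collider[blocks]; W_1:fork[blocks] ⇒ blocked
  6. W_4 → W_8 ← W_1 → W_6 — W_8:collider[open]; W_1:fork[blocks] ⇒ blocked
Every path is blocked, so W_4 and W_6 are d-separated given {W_1, W_2, W_8, W_9}.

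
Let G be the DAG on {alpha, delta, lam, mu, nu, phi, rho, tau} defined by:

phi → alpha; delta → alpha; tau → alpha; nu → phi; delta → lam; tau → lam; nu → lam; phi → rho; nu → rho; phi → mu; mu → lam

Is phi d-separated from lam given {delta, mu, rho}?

No

We examine all 5 paths between phi and lam:
Path 1: phi → mu → lam
  mu is a chain here and mu is conditioned on, so the path is blocked at mu.
Path 2: phi → alpha ← delta → lam
  alpha is a collider here and neither alpha nor any of its descendants is conditioned on, so the collider stays closed — the path is blocked at alpha.
Path 3: phi → alpha ← tau → lam
  alpha is a collider here and neither alpha nor any of its descendants is conditioned on, so the collider stays closed — the path is blocked at alpha.
Path 4: phi → rho ← nu → lam
  rho is a collider and rho is conditioned on, which opens it; nu is a fork and nu is not conditioned on — no node blocks this path, so it is active.
Path 5: phi ← nu → lam
  nu is a fork and nu is not conditioned on — no node blocks this path, so it is active.
Because an active path exists, phi and lam are not d-separated.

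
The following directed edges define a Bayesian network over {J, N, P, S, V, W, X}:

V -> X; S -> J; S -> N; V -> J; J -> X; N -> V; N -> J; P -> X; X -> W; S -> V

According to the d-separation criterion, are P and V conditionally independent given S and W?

No — P and V are not d-separated given {S, W}.

There are 6 undirected paths between P and V; checking each against the conditioning set {S, W}:
  1. P → X ← J ← S → N → V — X:collider[open]; J:chain[open]; S:fork[blocks]; N:chain[open] ⇒ blocked
  2. P → X ← J ← S → V — X:collider[open]; J:chain[open]; S:fork[blocks] ⇒ blocked
  3. P → X ← J ← N ← S → V — X:collider[open]; J:chain[open]; N:chain[open]; S:fork[blocks] ⇒ blocked
  4. P → X ← J ← N → V — X:collider[open]; J:chain[open]; N:fork[open] ⇒ active
  5. P → X ← J ← V — X:collider[open]; J:chain[open] ⇒ active
  6. P → X ← V — X:collider[open] ⇒ active
Because an active path exists, P and V are not d-separated.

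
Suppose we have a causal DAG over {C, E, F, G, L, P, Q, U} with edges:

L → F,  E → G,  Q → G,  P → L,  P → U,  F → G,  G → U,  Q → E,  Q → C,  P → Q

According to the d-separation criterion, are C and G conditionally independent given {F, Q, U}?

Yes

4 paths connect C and G; each must be blocked for d-separation to hold:
Path 1: C ← Q ← P → L → F → G
  Q is a chain here and Q is conditioned on, so the path is blocked at Q.
Path 2: C ← Q ← P → U ← G
  Q is a chain here and Q is conditioned on, so the path is blocked at Q.
Path 3: C ← Q → G
  Q is a fork here and Q is conditioned on, so the path is blocked at Q.
Path 4: C ← Q → E → G
  Q is a fork here and Q is conditioned on, so the path is blocked at Q.
Every path is blocked, so C and G are d-separated given {F, Q, U}.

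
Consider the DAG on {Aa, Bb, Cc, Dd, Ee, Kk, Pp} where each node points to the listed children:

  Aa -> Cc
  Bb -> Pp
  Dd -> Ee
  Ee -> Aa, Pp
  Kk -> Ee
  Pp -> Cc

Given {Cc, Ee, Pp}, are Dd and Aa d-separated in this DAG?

2 paths connect Dd and Aa; each must be blocked for d-separation to hold:
Path 1: Dd → Ee → Aa
  Ee is a chain here and Ee is conditioned on, so the path is blocked at Ee.
Path 2: Dd → Ee → Pp → Cc ← Aa
  Ee is a chain here and Ee is conditioned on, so the path is blocked at Ee.
All paths are blocked; Dd ⊥ Aa | {Cc, Ee, Pp} holds.

Yes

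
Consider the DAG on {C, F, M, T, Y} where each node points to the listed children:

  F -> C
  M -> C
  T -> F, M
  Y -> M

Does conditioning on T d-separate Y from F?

Yes

2 paths connect Y and F; each must be blocked for d-separation to hold:
  1. Y → M → C ← F — M:chain[open]; C:collider[blocks] ⇒ blocked
  2. Y → M ← T → F — M:collider[blocks]; T:fork[blocks] ⇒ blocked
Since every path is blocked, d-separation holds.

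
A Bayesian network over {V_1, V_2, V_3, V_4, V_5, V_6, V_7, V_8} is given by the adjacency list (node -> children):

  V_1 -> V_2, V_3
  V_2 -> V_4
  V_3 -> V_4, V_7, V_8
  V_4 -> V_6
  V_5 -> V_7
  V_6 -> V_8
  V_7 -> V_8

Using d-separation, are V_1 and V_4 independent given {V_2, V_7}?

No — V_1 and V_4 are not d-separated given {V_2, V_7}.

4 paths connect V_1 and V_4; each must be blocked for d-separation to hold:
  1. V_1 → V_2 → V_4 — V_2:chain[blocks] ⇒ blocked
  2. V_1 → V_3 → V_7 → V_8 ← V_6 ← V_4 — V_3:chain[open]; V_7:chain[blocks]; V_8:collider[blocks]; V_6:chain[open] ⇒ blocked
  3. V_1 → V_3 → V_4 — V_3:chain[open] ⇒ active
  4. V_1 → V_3 → V_8 ← V_6 ← V_4 — V_3:chain[open]; V_8:collider[blocks]; V_6:chain[open] ⇒ blocked
Because an active path exists, V_1 and V_4 are not d-separated.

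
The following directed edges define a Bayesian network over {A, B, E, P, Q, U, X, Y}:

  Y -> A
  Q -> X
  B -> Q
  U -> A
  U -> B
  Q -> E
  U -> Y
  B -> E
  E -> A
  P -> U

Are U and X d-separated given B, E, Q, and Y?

Yes

6 paths connect U and X; each must be blocked for d-separation to hold:
  1. U → B → E ← Q → X — B:chain[blocks]; E:collider[open]; Q:fork[blocks] ⇒ blocked
  2. U → B → Q → X — B:chain[blocks]; Q:chain[blocks] ⇒ blocked
  3. U → Y → A ← E ← B → Q → X — Y:chain[blocks]; A:collider[blocks]; E:chain[blocks]; B:fork[blocks]; Q:chain[blocks] ⇒ blocked
  4. U → Y → A ← E ← Q → X — Y:chain[blocks]; A:collider[blocks]; E:chain[blocks]; Q:fork[blocks] ⇒ blocked
  5. U → A ← E ← B → Q → X — A:collider[blocks]; E:chain[blocks]; B:fork[blocks]; Q:chain[blocks] ⇒ blocked
  6. U → A ← E ← Q → X — A:collider[blocks]; E:chain[blocks]; Q:fork[blocks] ⇒ blocked
Every path is blocked, so U and X are d-separated given {B, E, Q, Y}.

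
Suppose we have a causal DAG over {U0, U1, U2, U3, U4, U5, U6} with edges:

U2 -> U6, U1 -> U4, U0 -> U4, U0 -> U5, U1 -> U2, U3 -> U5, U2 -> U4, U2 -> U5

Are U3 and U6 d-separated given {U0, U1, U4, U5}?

We examine all 3 paths between U3 and U6:
Path 1: U3 → U5 ← U0 → U4 ← U1 → U2 → U6
  U0 is a fork here and U0 is conditioned on, so the path is blocked at U0.
Path 2: U3 → U5 ← U0 → U4 ← U2 → U6
  U0 is a fork here and U0 is conditioned on, so the path is blocked at U0.
Path 3: U3 → U5 ← U2 → U6
  U5 is a collider and U5 is conditioned on, which opens it; U2 is a fork and U2 is not conditioned on — no node blocks this path, so it is active.
At least one path is unblocked, so d-separation fails.

No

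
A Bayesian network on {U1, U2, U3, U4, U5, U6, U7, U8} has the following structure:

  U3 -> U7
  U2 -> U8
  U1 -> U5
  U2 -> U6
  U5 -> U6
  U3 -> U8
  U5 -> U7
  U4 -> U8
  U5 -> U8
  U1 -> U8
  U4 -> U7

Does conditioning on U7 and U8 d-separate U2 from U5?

There are 5 undirected paths between U2 and U5; checking each against the conditioning set {U7, U8}:
Path 1: U2 → U8 ← U3 → U7 ← U5
  U8 is a collider and U8 is conditioned on, which opens it; U3 is a fork and U3 is not conditioned on; U7 is a collider and U7 is conditioned on, which opens it — no node blocks this path, so it is active.
Path 2: U2 → U8 ← U4 → U7 ← U5
  U8 is a collider and U8 is conditioned on, which opens it; U4 is a fork and U4 is not conditioned on; U7 is a collider and U7 is conditioned on, which opens it — no node blocks this path, so it is active.
Path 3: U2 → U8 ← U5
  U8 is a collider and U8 is conditioned on, which opens it — no node blocks this path, so it is active.
Path 4: U2 → U8 ← U1 → U5
  U8 is a collider and U8 is conditioned on, which opens it; U1 is a fork and U1 is not conditioned on — no node blocks this path, so it is active.
Path 5: U2 → U6 ← U5
  U6 is a collider here and neither U6 nor any of its descendants is conditioned on, so the collider stays closed — the path is blocked at U6.
At least one path is unblocked, so d-separation fails.

No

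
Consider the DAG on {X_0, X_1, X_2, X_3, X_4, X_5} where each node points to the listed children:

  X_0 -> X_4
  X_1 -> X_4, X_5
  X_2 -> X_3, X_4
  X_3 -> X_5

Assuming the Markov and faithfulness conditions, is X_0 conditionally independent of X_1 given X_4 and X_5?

No

Enumerating the 2 paths from X_0 to X_1 and testing each for blocking by {X_4, X_5}:
Path 1: X_0 → X_4 ← X_2 → X_3 → X_5 ← X_1
  X_4 is a collider and X_4 is conditioned on, which opens it; X_2 is a fork and X_2 is not conditioned on; X_3 is a chain and X_3 is not conditioned on; X_5 is a collider and X_5 is conditioned on, which opens it — no node blocks this path, so it is active.
Path 2: X_0 → X_4 ← X_1
  X_4 is a collider and X_4 is conditioned on, which opens it — no node blocks this path, so it is active.
At least one path is unblocked, so d-separation fails.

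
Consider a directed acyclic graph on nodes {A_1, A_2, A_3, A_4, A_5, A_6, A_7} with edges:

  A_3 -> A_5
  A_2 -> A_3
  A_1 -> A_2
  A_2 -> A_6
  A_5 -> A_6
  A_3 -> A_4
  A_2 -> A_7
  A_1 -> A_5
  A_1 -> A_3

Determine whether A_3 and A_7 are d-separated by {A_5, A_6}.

No — A_3 and A_7 are not d-separated given {A_5, A_6}.

Enumerating the 5 paths from A_3 to A_7 and testing each for blocking by {A_5, A_6}:
  1. A_3 ← A_1 → A_2 → A_7 — A_1:fork[open]; A_2:chain[open] ⇒ active
  2. A_3 ← A_1 → A_5 → A_6 ← A_2 → A_7 — A_1:fork[open]; A_5:chain[blocks]; A_6:collider[open]; A_2:fork[open] ⇒ blocked
  3. A_3 ← A_2 → A_7 — A_2:fork[open] ⇒ active
  4. A_3 → A_5 ← A_1 → A_2 → A_7 — A_5:collider[open]; A_1:fork[open]; A_2:chain[open] ⇒ active
  5. A_3 → A_5 → A_6 ← A_2 → A_7 — A_5:chain[blocks]; A_6:collider[open]; A_2:fork[open] ⇒ blocked
Because an active path exists, A_3 and A_7 are not d-separated.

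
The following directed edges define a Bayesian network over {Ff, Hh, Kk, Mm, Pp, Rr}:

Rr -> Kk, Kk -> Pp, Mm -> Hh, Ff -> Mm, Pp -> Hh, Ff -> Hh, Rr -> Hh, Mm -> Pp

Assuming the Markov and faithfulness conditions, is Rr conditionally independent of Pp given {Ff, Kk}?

Yes — Rr and Pp are d-separated given {Ff, Kk}.

Enumerating the 4 paths from Rr to Pp and testing each for blocking by {Ff, Kk}:
Path 1: Rr → Hh ← Pp
  Hh is a collider here and neither Hh nor any of its descendants is conditioned on, so the collider stays closed — the path is blocked at Hh.
Path 2: Rr → Hh ← Ff → Mm → Pp
  Hh is a collider here and neither Hh nor any of its descendants is conditioned on, so the collider stays closed — the path is blocked at Hh.
Path 3: Rr → Hh ← Mm → Pp
  Hh is a collider here and neither Hh nor any of its descendants is conditioned on, so the collider stays closed — the path is blocked at Hh.
Path 4: Rr → Kk → Pp
  Kk is a chain here and Kk is conditioned on, so the path is blocked at Kk.
Since every path is blocked, d-separation holds.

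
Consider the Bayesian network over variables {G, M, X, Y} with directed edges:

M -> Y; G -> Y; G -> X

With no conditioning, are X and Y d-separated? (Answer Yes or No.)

Only one path connects X and Y:
  1. X ← G → Y — G:fork[open] ⇒ active
Because an active path exists, X and Y are not d-separated.

No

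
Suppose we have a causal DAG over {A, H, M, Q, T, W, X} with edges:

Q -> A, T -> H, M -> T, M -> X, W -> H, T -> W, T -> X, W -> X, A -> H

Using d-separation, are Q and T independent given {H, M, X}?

There are 4 undirected paths between Q and T; checking each against the conditioning set {H, M, X}:
Path 1: Q → A → H ← W → X ← M → T
  M is a fork here and M is conditioned on, so the path is blocked at M.
Path 2: Q → A → H ← W → X ← T
  A is a chain and A is not conditioned on; H is a collider and H is conditioned on, which opens it; W is a fork and W is not conditioned on; X is a collider and X is conditioned on, which opens it — no node blocks this path, so it is active.
Path 3: Q → A → H ← W ← T
  A is a chain and A is not conditioned on; H is a collider and H is conditioned on, which opens it; W is a chain and W is not conditioned on — no node blocks this path, so it is active.
Path 4: Q → A → H ← T
  A is a chain and A is not conditioned on; H is a collider and H is conditioned on, which opens it — no node blocks this path, so it is active.
Because an active path exists, Q and T are not d-separated.

No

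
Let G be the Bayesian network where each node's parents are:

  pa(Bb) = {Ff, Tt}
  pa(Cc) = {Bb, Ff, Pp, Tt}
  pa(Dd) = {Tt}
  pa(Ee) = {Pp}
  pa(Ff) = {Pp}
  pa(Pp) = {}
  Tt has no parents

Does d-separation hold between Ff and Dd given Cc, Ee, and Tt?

Enumerating the 6 paths from Ff to Dd and testing each for blocking by {Cc, Ee, Tt}:
  1. Ff → Cc ← Tt → Dd — Cc:collider[open]; Tt:fork[blocks] ⇒ blocked
  2. Ff → Cc ← Bb ← Tt → Dd — Cc:collider[open]; Bb:chain[open]; Tt:fork[blocks] ⇒ blocked
  3. Ff ← Pp → Cc ← Tt → Dd — Pp:fork[open]; Cc:collider[open]; Tt:fork[blocks] ⇒ blocked
  4. Ff ← Pp → Cc ← Bb ← Tt → Dd — Pp:fork[open]; Cc:collider[open]; Bb:chain[open]; Tt:fork[blocks] ⇒ blocked
  5. Ff → Bb ← Tt → Dd — Bb:collider[open]; Tt:fork[blocks] ⇒ blocked
  6. Ff → Bb → Cc ← Tt → Dd — Bb:chain[open]; Cc:collider[open]; Tt:fork[blocks] ⇒ blocked
Since every path is blocked, d-separation holds.

Yes — Ff and Dd are d-separated given {Cc, Ee, Tt}.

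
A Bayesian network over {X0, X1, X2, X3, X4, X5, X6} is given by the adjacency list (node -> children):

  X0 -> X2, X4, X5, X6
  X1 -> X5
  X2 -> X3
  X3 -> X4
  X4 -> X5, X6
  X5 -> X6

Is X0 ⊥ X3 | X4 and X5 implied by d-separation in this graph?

Enumerating the 6 paths from X0 to X3 and testing each for blocking by {X4, X5}:
Path 1: X0 → X4 ← X3
  X4 is a collider and X4 is conditioned on, which opens it — no node blocks this path, so it is active.
Path 2: X0 → X2 → X3
  X2 is a chain and X2 is not conditioned on — no node blocks this path, so it is active.
Path 3: X0 → X6 ← X4 ← X3
  X6 is a collider here and neither X6 nor any of its descendants is conditioned on, so the collider stays closed — the path is blocked at X6.
Path 4: X0 → X6 ← X5 ← X4 ← X3
  X6 is a collider here and neither X6 nor any of its descendants is conditioned on, so the collider stays closed — the path is blocked at X6.
Path 5: X0 → X5 ← X4 ← X3
  X4 is a chain here and X4 is conditioned on, so the path is blocked at X4.
Path 6: X0 → X5 → X6 ← X4 ← X3
  X5 is a chain here and X5 is conditioned on, so the path is blocked at X5.
Because an active path exists, X0 and X3 are not d-separated.

No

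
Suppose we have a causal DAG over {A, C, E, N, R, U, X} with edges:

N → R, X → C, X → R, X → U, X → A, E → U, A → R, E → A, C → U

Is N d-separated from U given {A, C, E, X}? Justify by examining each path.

There are 6 undirected paths between N and U; checking each against the conditioning set {A, C, E, X}:
Path 1: N → R ← X → U
  R is a collider here and neither R nor any of its descendants is conditioned on, so the collider stays closed — the path is blocked at R.
Path 2: N → R ← X → A ← E → U
  R is a collider here and neither R nor any of its descendants is conditioned on, so the collider stays closed — the path is blocked at R.
Path 3: N → R ← X → C → U
  R is a collider here and neither R nor any of its descendants is conditioned on, so the collider stays closed — the path is blocked at R.
Path 4: N → R ← A ← X → U
  R is a collider here and neither R nor any of its descendants is conditioned on, so the collider stays closed — the path is blocked at R.
Path 5: N → R ← A ← X → C → U
  R is a collider here and neither R nor any of its descendants is conditioned on, so the collider stays closed — the path is blocked at R.
Path 6: N → R ← A ← E → U
  R is a collider here and neither R nor any of its descendants is conditioned on, so the collider stays closed — the path is blocked at R.
Every path is blocked, so N and U are d-separated given {A, C, E, X}.

Yes — N and U are d-separated given {A, C, E, X}.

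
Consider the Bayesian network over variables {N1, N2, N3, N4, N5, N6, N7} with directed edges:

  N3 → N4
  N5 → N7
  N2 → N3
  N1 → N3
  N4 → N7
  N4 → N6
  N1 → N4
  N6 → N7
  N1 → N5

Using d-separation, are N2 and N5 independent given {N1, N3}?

6 paths connect N2 and N5; each must be blocked for d-separation to hold:
Path 1: N2 → N3 → N4 ← N1 → N5
  N3 is a chain here and N3 is conditioned on, so the path is blocked at N3.
Path 2: N2 → N3 → N4 → N6 → N7 ← N5
  N3 is a chain here and N3 is conditioned on, so the path is blocked at N3.
Path 3: N2 → N3 → N4 → N7 ← N5
  N3 is a chain here and N3 is conditioned on, so the path is blocked at N3.
Path 4: N2 → N3 ← N1 → N5
  N1 is a fork here and N1 is conditioned on, so the path is blocked at N1.
Path 5: N2 → N3 ← N1 → N4 → N6 → N7 ← N5
  N1 is a fork here and N1 is conditioned on, so the path is blocked at N1.
Path 6: N2 → N3 ← N1 → N4 → N7 ← N5
  N1 is a fork here and N1 is conditioned on, so the path is blocked at N1.
All paths are blocked; N2 ⊥ N5 | {N1, N3} holds.

Yes — N2 and N5 are d-separated given {N1, N3}.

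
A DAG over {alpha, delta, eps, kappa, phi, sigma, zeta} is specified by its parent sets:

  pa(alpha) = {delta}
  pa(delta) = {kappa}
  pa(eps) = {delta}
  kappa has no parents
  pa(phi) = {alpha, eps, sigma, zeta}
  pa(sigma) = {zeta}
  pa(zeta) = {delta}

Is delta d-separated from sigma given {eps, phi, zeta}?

We examine all 6 paths between delta and sigma:
Path 1: delta → alpha → phi ← sigma
  alpha is a chain and alpha is not conditioned on; phi is a collider and phi is conditioned on, which opens it — no node blocks this path, so it is active.
Path 2: delta → alpha → phi ← zeta → sigma
  zeta is a fork here and zeta is conditioned on, so the path is blocked at zeta.
Path 3: delta → eps → phi ← sigma
  eps is a chain here and eps is conditioned on, so the path is blocked at eps.
Path 4: delta → eps → phi ← zeta → sigma
  eps is a chain here and eps is conditioned on, so the path is blocked at eps.
Path 5: delta → zeta → phi ← sigma
  zeta is a chain here and zeta is conditioned on, so the path is blocked at zeta.
Path 6: delta → zeta → sigma
  zeta is a chain here and zeta is conditioned on, so the path is blocked at zeta.
Since the path delta → alpha → phi ← sigma is active, delta and sigma are not d-separated given {eps, phi, zeta}.

No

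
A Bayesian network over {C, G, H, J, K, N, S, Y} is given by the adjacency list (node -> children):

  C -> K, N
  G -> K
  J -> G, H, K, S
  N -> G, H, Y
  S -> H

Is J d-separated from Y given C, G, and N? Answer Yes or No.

Yes

Enumerating the 6 paths from J to Y and testing each for blocking by {C, G, N}:
Path 1: J → H ← N → Y
  H is a collider here and neither H nor any of its descendants is conditioned on, so the collider stays closed — the path is blocked at H.
Path 2: J → S → H ← N → Y
  H is a collider here and neither H nor any of its descendants is conditioned on, so the collider stays closed — the path is blocked at H.
Path 3: J → G ← N → Y
  N is a fork here and N is conditioned on, so the path is blocked at N.
Path 4: J → G → K ← C → N → Y
  G is a chain here and G is conditioned on, so the path is blocked at G.
Path 5: J → K ← C → N → Y
  K is a collider here and neither K nor any of its descendants is conditioned on, so the collider stays closed — the path is blocked at K.
Path 6: J → K ← G ← N → Y
  K is a collider here and neither K nor any of its descendants is conditioned on, so the collider stays closed — the path is blocked at K.
Since every path is blocked, d-separation holds.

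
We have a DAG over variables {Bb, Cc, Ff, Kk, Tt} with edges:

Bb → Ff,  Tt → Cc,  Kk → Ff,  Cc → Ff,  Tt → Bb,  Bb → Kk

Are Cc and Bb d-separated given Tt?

Yes

3 paths connect Cc and Bb; each must be blocked for d-separation to hold:
Path 1: Cc ← Tt → Bb
  Tt is a fork here and Tt is conditioned on, so the path is blocked at Tt.
Path 2: Cc → Ff ← Kk ← Bb
  Ff is a collider here and neither Ff nor any of its descendants is conditioned on, so the collider stays closed — the path is blocked at Ff.
Path 3: Cc → Ff ← Bb
  Ff is a collider here and neither Ff nor any of its descendants is conditioned on, so the collider stays closed — the path is blocked at Ff.
All paths are blocked; Cc ⊥ Bb | {Tt} holds.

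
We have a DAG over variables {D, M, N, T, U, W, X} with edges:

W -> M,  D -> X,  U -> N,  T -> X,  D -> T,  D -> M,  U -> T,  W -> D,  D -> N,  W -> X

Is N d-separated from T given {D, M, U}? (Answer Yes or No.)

Yes

5 paths connect N and T; each must be blocked for d-separation to hold:
  1. N ← U → T — U:fork[blocks] ⇒ blocked
  2. N ← D → M ← W → X ← T — D:fork[blocks]; M:collider[open]; W:fork[open]; X:collider[blocks] ⇒ blocked
  3. N ← D → X ← T — D:fork[blocks]; X:collider[blocks] ⇒ blocked
  4. N ← D → T — D:fork[blocks] ⇒ blocked
  5. N ← D ← W → X ← T — D:chain[blocks]; W:fork[open]; X:collider[blocks] ⇒ blocked
Since every path is blocked, d-separation holds.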